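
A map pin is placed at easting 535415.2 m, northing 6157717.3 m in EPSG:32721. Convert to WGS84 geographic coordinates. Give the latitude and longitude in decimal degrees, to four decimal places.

Zone 21S: λ₀ = -57°, k₀ = 0.9996, false easting 500000 m, false northing 10000000 m.
Meridian distance M = (N − FN)/k₀ = -3843820.2 m.
Inverse transverse Mercator on WGS84 gives φ = -34.72199982°, λ = -56.61319994°.

lat -34.7220°, lon -56.6132°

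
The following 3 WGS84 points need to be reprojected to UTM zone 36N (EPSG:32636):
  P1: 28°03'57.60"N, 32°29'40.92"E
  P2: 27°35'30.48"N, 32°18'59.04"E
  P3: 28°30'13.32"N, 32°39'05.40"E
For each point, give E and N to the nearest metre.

UTM zone 36N: λ₀ = 33°, k₀ = 0.9996.
P1 (28.0660°, 32.4947°) → (450347.571, 3104616.577) m.
P2 (27.5918°, 32.3164°) → (432534.227, 3052171.721) m.
P3 (28.5037°, 32.6515°) → (465895.139, 3153051.351) m.

P1: E 450348 m, N 3104617 m; P2: E 432534 m, N 3052172 m; P3: E 465895 m, N 3153051 m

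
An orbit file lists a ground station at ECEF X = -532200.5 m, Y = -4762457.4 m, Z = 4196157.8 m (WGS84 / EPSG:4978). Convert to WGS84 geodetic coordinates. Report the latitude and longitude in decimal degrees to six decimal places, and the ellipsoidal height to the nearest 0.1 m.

lat 41.397500°, lon -96.376300°, h 783.8 m

λ = atan2(Y, X) = -96.37629954°; p = √(X²+Y²) = 4792101.6 m.
Bowring's method on WGS84 (a = 6378137 m, b = 6356752.314 m) gives φ = 41.39750014°, h = 783.816 m.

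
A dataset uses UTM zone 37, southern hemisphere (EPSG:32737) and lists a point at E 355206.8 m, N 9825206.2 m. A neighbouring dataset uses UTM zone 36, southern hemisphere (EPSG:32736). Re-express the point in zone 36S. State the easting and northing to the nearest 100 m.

E 1023200 m, N 9824700 m

UTM 37S → geographic: φ = -1.58099973°, λ = 37.69840040°.
UTM 36S (λ₀ = 33°) forward: E = 1023206.403 m, N = 9824658.702 m.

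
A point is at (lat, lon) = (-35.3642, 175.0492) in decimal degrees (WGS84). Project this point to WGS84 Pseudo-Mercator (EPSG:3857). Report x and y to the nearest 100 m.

Web Mercator is spherical with R = a = 6378137 m.
x = R·λ = 6378137 × 3.055184893 = 19486387.808 m.
y = R·ln tan(π/4 + φ/2) = 6378137 × -0.660613793 = -4213485.276 m.

x 19486400 m, y -4213500 m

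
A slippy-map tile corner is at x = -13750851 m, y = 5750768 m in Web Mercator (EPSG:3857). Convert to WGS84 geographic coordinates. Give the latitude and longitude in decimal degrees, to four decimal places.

lat 45.8151°, lon -123.5260°

R = 6378137 m. λ = x/R = -123.52599623°.
φ = 2·arctan(exp(y/R)) − 90° = 2·arctan(2.46363) − 90° = 45.81509866°.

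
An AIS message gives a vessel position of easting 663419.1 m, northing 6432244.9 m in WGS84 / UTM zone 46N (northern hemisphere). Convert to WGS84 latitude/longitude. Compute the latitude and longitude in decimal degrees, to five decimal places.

Zone 46N: λ₀ = 93°, k₀ = 0.9996, false easting 500000 m.
Meridian distance M = (N − FN)/k₀ = 6434818.8 m.
Inverse transverse Mercator on WGS84 gives φ = 58.00170034°, λ = 95.76529932°.

lat 58.00170°, lon 95.76530°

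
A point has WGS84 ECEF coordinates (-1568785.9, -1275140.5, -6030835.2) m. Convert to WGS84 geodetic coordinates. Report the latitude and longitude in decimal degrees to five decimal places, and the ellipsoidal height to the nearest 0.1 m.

λ = atan2(Y, X) = -140.89510013°; p = √(X²+Y²) = 2021650.9 m.
Bowring's method on WGS84 (a = 6378137 m, b = 6356752.314 m) gives φ = -71.58350020°, h = 1761.098 m.

lat -71.58350°, lon -140.89510°, h 1761.1 m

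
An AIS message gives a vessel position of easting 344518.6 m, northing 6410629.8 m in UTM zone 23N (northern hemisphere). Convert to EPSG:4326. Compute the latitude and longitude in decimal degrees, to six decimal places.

lat 57.810600°, lon -47.617001°

Zone 23N: λ₀ = -45°, k₀ = 0.9996, false easting 500000 m.
Meridian distance M = (N − FN)/k₀ = 6413195.1 m.
Inverse transverse Mercator on WGS84 gives φ = 57.81059960°, λ = -47.61700070°.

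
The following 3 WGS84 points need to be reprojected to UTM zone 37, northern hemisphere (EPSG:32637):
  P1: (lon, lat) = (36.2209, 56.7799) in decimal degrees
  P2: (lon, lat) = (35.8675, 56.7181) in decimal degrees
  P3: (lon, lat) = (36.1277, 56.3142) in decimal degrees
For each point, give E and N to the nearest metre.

UTM zone 37N: λ₀ = 39°, k₀ = 0.9996.
P1 (56.7799°, 36.2209°) → (330206.776, 6296331.824) m.
P2 (56.7181°, 35.8675°) → (308308.755, 6290389.229) m.
P3 (56.3142°, 36.1277°) → (322345.615, 6244756.656) m.

P1: E 330207 m, N 6296332 m; P2: E 308309 m, N 6290389 m; P3: E 322346 m, N 6244757 m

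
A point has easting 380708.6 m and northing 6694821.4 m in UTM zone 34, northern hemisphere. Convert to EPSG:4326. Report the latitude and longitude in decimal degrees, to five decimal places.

lat 60.37220°, lon 18.83670°

Zone 34N: λ₀ = 21°, k₀ = 0.9996, false easting 500000 m.
Meridian distance M = (N − FN)/k₀ = 6697500.4 m.
Inverse transverse Mercator on WGS84 gives φ = 60.37220034°, λ = 18.83670044°.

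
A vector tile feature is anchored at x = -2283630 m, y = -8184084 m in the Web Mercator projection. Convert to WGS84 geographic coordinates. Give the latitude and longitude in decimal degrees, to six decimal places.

lat -59.017101°, lon -20.514197°

R = 6378137 m. λ = x/R = -20.51419732°.
φ = 2·arctan(exp(y/R)) − 90° = 2·arctan(0.27716) − 90° = -59.01710106°.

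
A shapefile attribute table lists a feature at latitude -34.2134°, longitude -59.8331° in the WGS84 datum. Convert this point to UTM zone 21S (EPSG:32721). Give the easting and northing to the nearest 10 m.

Zone 21 central meridian λ₀ = 6×21 − 183 = -57°; Δλ = -2.8331°.
Transverse Mercator on WGS84 with k₀ = 0.9996 gives E = 238986.000 m, N = 6210552.007 m.

E 238990 m, N 6210550 m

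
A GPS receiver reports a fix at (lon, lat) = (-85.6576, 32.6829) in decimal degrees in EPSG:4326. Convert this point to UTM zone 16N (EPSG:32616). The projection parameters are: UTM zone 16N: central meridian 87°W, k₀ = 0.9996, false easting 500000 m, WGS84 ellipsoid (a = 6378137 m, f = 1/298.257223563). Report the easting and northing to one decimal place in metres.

E 625852.9 m, N 3616930.3 m

Zone 16 central meridian λ₀ = 6×16 − 183 = -87°; Δλ = +1.3424°.
Transverse Mercator on WGS84 with k₀ = 0.9996 gives E = 625852.907 m, N = 3616930.308 m.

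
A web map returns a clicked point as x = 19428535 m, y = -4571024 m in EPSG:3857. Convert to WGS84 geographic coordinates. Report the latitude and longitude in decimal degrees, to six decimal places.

lat -37.940501°, lon 174.529499°

R = 6378137 m. λ = x/R = 174.52949939°.
φ = 2·arctan(exp(y/R)) − 90° = 2·arctan(0.48838) − 90° = -37.94050096°.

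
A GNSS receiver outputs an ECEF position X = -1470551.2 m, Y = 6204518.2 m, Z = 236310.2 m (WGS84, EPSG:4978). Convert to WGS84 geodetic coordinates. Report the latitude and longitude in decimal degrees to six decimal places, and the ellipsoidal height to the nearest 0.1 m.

λ = atan2(Y, X) = 103.33380000°; p = √(X²+Y²) = 6376407.1 m.
Bowring's method on WGS84 (a = 6378137 m, b = 6356752.314 m) gives φ = 2.13670001°, h = 2676.869 m.

lat 2.136700°, lon 103.333800°, h 2676.9 m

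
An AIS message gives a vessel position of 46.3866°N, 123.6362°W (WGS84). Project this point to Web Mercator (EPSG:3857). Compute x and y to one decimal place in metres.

x -13763118.8 m, y 5842520.1 m

Web Mercator is spherical with R = a = 6378137 m.
x = R·λ = 6378137 × -2.157858765 = -13763118.828 m.
y = R·ln tan(π/4 + φ/2) = 6378137 × 0.916022981 = 5842520.067 m.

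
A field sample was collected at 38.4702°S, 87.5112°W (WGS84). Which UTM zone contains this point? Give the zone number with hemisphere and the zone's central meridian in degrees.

Zone 16S, central meridian -87°

UTM zone = ⌊(λ + 180)/6⌋ + 1; -87.5112° ∈ [-90°, -84°) → zone 16.
Hemisphere: S (φ < 0).
Central meridian λ₀ = 6×16 − 183 = -87°.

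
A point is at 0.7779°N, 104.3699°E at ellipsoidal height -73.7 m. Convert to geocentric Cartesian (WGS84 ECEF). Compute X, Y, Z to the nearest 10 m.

X -1582770 m, Y 6177950 m, Z 86010 m

WGS84: a = 6378137 m, e² = 0.006694380; N(φ) = a/√(1−e²sin²φ) = 6378140.935 m.
X = (N+h)·cosφ·cosλ = -1582769.301 m; Y = (N+h)·cosφ·sinλ = 6177951.509 m; Z = (N(1−e²)+h)·sinφ = 86012.139 m.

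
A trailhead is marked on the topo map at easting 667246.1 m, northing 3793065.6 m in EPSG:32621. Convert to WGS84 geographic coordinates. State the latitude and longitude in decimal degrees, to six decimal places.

lat 34.265300°, lon -55.183400°

Zone 21N: λ₀ = -57°, k₀ = 0.9996, false easting 500000 m.
Meridian distance M = (N − FN)/k₀ = 3794583.4 m.
Inverse transverse Mercator on WGS84 gives φ = 34.26529988°, λ = -55.18339980°.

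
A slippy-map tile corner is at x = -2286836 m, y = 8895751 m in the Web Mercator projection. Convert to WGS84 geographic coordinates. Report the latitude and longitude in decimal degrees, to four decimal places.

lat 62.1540°, lon -20.5430°

R = 6378137 m. λ = x/R = -20.54299731°.
φ = 2·arctan(exp(y/R)) − 90° = 2·arctan(4.03387) − 90° = 62.15399830°.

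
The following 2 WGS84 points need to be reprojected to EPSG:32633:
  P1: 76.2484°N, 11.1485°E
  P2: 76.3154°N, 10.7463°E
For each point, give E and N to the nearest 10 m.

UTM zone 33N: λ₀ = 15°, k₀ = 0.9996.
P1 (76.2484°, 11.1485°) → (397867.022, 8466238.697) m.
P2 (76.3154°, 10.7463°) → (387757.051, 8474429.502) m.

P1: E 397870 m, N 8466240 m; P2: E 387760 m, N 8474430 m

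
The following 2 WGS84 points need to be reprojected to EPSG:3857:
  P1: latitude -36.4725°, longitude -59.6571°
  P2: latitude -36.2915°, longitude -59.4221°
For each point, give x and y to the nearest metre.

P1: x -6640998 m, y -4365833 m; P2: x -6614838 m, y -4340806 m

Web Mercator: x = R·λ, y = R·ln tan(π/4+φ/2), R = 6378137 m.
P1 (-36.4725°, -59.6571°) → (-6640997.994, -4365832.939) m.
P2 (-36.2915°, -59.4221°) → (-6614837.914, -4340805.810) m.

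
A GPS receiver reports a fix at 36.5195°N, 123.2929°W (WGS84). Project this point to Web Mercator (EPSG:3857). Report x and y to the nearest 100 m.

x -13724900 m, y 4372300 m

Web Mercator is spherical with R = a = 6378137 m.
x = R·λ = 6378137 × -2.151867049 = -13724902.846 m.
y = R·ln tan(π/4 + φ/2) = 6378137 × 0.685520120 = 4372341.245 m.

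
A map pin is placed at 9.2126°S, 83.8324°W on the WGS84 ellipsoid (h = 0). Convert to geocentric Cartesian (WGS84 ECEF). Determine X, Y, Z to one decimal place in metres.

X 676468.0 m, Y -6259961.8 m, Z -1014379.9 m

WGS84: a = 6378137 m, e² = 0.006694380; N(φ) = a/√(1−e²sin²φ) = 6378684.272 m.
X = (N+h)·cosφ·cosλ = 676467.990 m; Y = (N+h)·cosφ·sinλ = -6259961.772 m; Z = (N(1−e²)+h)·sinφ = -1014379.884 m.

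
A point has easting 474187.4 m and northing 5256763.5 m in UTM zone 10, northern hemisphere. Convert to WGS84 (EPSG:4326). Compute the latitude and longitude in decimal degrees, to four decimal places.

lat 47.4638°, lon -123.3425°

Zone 10N: λ₀ = -123°, k₀ = 0.9996, false easting 500000 m.
Meridian distance M = (N − FN)/k₀ = 5258867.0 m.
Inverse transverse Mercator on WGS84 gives φ = 47.46380029°, λ = -123.34250050°.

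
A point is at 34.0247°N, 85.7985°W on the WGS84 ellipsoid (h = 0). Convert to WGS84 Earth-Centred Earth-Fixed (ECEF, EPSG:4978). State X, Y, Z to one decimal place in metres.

X 387694.6 m, Y -5277504.6 m, Z 3548717.6 m

WGS84: a = 6378137 m, e² = 0.006694380; N(φ) = a/√(1−e²sin²φ) = 6384831.771 m.
X = (N+h)·cosφ·cosλ = 387694.620 m; Y = (N+h)·cosφ·sinλ = -5277504.577 m; Z = (N(1−e²)+h)·sinφ = 3548717.621 m.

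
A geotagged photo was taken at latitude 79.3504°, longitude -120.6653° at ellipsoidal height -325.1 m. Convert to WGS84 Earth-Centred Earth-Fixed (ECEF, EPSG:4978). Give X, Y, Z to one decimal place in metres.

X -603082.1 m, Y -1017108.7 m, Z 6246223.6 m

WGS84: a = 6378137 m, e² = 0.006694380; N(φ) = a/√(1−e²sin²φ) = 6398857.268 m.
X = (N+h)·cosφ·cosλ = -603082.114 m; Y = (N+h)·cosφ·sinλ = -1017108.731 m; Z = (N(1−e²)+h)·sinφ = 6246223.611 m.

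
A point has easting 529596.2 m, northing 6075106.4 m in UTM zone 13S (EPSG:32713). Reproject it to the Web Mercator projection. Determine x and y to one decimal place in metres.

x -11652234.1 m, y -4227540.8 m

Unproject from UTM 13S (λ₀ = -105°) → φ = -35.46710032°, λ = -104.67380000°.
Web Mercator (R = 6378137 m): x = -11652234.115 m, y = -4227540.789 m.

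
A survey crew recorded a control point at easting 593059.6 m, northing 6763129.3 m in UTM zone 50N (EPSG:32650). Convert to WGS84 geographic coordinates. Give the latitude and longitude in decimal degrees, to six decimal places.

lat 60.992100°, lon 118.720301°

Zone 50N: λ₀ = 117°, k₀ = 0.9996, false easting 500000 m.
Meridian distance M = (N − FN)/k₀ = 6765835.6 m.
Inverse transverse Mercator on WGS84 gives φ = 60.99209960°, λ = 118.72030061°.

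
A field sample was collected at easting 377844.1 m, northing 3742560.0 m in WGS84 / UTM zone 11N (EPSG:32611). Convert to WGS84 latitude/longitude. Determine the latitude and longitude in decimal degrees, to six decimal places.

Zone 11N: λ₀ = -117°, k₀ = 0.9996, false easting 500000 m.
Meridian distance M = (N − FN)/k₀ = 3744057.6 m.
Inverse transverse Mercator on WGS84 gives φ = 33.81619964°, λ = -118.319899497°.

lat 33.816200°, lon -118.319899°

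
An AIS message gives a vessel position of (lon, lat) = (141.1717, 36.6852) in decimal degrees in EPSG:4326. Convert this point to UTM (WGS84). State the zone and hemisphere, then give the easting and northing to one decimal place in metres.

Zone 54N: E 515339.9 m, N 4059965.2 m

Longitude 141.1717° lies in the 6° band [138°, 144°), giving zone 54; latitude is north of the equator, so 54N.
Zone 54 central meridian λ₀ = 6×54 − 183 = 141°; Δλ = +0.1717°.
Transverse Mercator on WGS84 with k₀ = 0.9996 gives E = 515339.946 m, N = 4059965.242 m.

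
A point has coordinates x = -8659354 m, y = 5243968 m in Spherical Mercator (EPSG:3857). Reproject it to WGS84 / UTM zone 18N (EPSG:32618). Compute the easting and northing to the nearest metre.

E 271077 m, N 4714791 m

Web Mercator inverse (R = 6378137 m) → φ = 42.55160037°, λ = -77.78830049°.
UTM 18N forward: E = 271076.741 m, N = 4714791.220 m.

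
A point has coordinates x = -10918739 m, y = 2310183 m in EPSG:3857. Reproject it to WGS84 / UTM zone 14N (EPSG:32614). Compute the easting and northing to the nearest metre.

Web Mercator inverse (R = 6378137 m) → φ = 20.31330185°, λ = -98.08470127°.
UTM 14N forward: E = 595557.284 m, N = 2246416.892 m.

E 595557 m, N 2246417 m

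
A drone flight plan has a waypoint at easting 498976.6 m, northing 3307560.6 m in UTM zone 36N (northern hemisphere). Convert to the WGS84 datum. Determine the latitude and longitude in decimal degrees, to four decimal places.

Zone 36N: λ₀ = 33°, k₀ = 0.9996, false easting 500000 m.
Meridian distance M = (N − FN)/k₀ = 3308884.2 m.
Inverse transverse Mercator on WGS84 gives φ = 29.89869977°, λ = 32.98939982°.

lat 29.8987°, lon 32.9894°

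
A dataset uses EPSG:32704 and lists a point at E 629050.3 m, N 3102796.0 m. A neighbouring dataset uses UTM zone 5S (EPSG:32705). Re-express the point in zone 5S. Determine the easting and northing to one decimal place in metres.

E 316776.5 m, N 3100284.9 m

UTM 4S → geographic: φ = -62.18450023°, λ = -156.52070007°.
UTM 5S (λ₀ = -153°) forward: E = 316776.515 m, N = 3100284.915 m.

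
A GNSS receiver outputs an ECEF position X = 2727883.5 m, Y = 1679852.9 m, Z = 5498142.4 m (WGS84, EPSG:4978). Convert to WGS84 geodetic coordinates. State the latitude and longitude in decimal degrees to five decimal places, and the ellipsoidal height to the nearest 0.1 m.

lat 59.93880°, lon 31.62510°, h 1245.1 m

λ = atan2(Y, X) = 31.62510025°; p = √(X²+Y²) = 3203631.4 m.
Bowring's method on WGS84 (a = 6378137 m, b = 6356752.314 m) gives φ = 59.93879977°, h = 1245.111 m.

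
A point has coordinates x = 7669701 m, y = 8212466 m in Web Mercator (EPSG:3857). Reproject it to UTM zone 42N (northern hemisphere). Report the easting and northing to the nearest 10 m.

Web Mercator inverse (R = 6378137 m) → φ = 59.14809970°, λ = 68.89809633°.
UTM 42N forward: E = 494170.561 m, N = 6556547.644 m.

E 494170 m, N 6556550 m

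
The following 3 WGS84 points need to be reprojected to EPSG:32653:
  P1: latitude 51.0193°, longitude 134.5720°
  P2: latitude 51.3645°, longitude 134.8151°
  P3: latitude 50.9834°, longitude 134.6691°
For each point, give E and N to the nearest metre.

P1: E 469980 m, N 5652058 m; P2: E 487128 m, N 5690376 m; P3: E 476773 m, N 5648031 m

UTM zone 53N: λ₀ = 135°, k₀ = 0.9996.
P1 (51.0193°, 134.5720°) → (469979.931, 5652058.287) m.
P2 (51.3645°, 134.8151°) → (487127.567, 5690376.160) m.
P3 (50.9834°, 134.6691°) → (476772.622, 5648031.021) m.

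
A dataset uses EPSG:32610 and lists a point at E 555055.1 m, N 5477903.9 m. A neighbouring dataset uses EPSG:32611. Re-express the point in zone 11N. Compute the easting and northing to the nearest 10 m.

E 120260 m, N 5490840 m

UTM 10N → geographic: φ = 49.45129959°, λ = -122.24040018°.
UTM 11N (λ₀ = -117°) forward: E = 120260.907 m, N = 5490839.196 m.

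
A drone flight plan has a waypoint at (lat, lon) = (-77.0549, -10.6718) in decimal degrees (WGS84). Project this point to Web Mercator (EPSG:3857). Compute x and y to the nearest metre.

x -1187979 m, y -13881315 m

Web Mercator is spherical with R = a = 6378137 m.
x = R·λ = 6378137 × -0.186258047 = -1187979.342 m.
y = R·ln tan(π/4 + φ/2) = 6378137 × -2.176390224 = -13881315.015 m.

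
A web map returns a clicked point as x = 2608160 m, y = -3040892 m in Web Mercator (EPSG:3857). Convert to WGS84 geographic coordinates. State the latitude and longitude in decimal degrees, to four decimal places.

R = 6378137 m. λ = x/R = 23.42949991°.
φ = 2·arctan(exp(y/R)) − 90° = 2·arctan(0.62079) − 90° = -26.33709611°.

lat -26.3371°, lon 23.4295°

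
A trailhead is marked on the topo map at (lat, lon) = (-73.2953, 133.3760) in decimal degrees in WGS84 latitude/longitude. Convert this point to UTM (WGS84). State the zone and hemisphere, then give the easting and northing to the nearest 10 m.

Zone 53S: E 447900 m, N 1865870 m

Longitude 133.3760° lies in the 6° band [132°, 138°), giving zone 53; latitude is south of the equator, so 53S.
Zone 53 central meridian λ₀ = 6×53 − 183 = 135°; Δλ = -1.6240°.
Transverse Mercator on WGS84 with k₀ = 0.9996 gives E = 447902.313 m, N = 1865870.927 m.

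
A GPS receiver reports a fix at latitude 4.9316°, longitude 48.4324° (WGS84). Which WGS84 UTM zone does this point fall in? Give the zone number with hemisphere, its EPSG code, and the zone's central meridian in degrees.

Zone 39N (EPSG:32639), central meridian 51°

UTM zone = ⌊(λ + 180)/6⌋ + 1; 48.4324° ∈ [48°, 54°) → zone 39.
Hemisphere: N (φ ≥ 0).
Central meridian λ₀ = 6×39 − 183 = 51°.
EPSG code: 32639.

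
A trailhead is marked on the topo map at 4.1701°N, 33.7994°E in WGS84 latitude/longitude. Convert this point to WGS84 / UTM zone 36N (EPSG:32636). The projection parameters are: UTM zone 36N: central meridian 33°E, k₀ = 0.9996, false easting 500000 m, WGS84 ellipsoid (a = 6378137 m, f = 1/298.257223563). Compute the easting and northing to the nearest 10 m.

E 588720 m, N 460970 m

Zone 36 central meridian λ₀ = 6×36 − 183 = 33°; Δλ = +0.7994°.
Transverse Mercator on WGS84 with k₀ = 0.9996 gives E = 588722.145 m, N = 460974.519 m.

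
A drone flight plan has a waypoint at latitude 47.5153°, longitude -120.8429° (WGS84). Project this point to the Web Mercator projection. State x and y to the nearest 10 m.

Web Mercator is spherical with R = a = 6378137 m.
x = R·λ = 6378137 × -2.109106483 = -13452170.094 m.
y = R·ln tan(π/4 + φ/2) = 6378137 × 0.944883047 = 6026593.524 m.

x -13452170 m, y 6026590 m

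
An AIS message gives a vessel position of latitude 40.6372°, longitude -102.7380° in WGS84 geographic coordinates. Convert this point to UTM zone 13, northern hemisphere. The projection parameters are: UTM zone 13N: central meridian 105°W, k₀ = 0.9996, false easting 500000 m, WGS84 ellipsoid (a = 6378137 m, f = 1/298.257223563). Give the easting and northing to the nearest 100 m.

Zone 13 central meridian λ₀ = 6×13 − 183 = -105°; Δλ = +2.2620°.
Transverse Mercator on WGS84 with k₀ = 0.9996 gives E = 691284.597 m, N = 4500943.900 m.

E 691300 m, N 4500900 m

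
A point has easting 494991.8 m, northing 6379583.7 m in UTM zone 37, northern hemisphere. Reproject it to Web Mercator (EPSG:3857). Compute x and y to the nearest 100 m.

Unproject from UTM 37N (λ₀ = 39°) → φ = 57.55870027°, λ = 38.91629929°.
Web Mercator (R = 6378137 m): x = 4332142.621 m, y = 7875180.016 m.

x 4332100 m, y 7875200 m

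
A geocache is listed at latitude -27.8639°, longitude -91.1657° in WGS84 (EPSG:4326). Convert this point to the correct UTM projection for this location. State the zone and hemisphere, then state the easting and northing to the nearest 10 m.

Zone 15S: E 680600 m, N 6916520 m

Longitude -91.1657° lies in the 6° band [-96°, -90°), giving zone 15; latitude is south of the equator, so 15S.
Zone 15 central meridian λ₀ = 6×15 − 183 = -93°; Δλ = +1.8343°.
Transverse Mercator on WGS84 with k₀ = 0.9996 gives E = 680596.592 m, N = 6916522.565 m.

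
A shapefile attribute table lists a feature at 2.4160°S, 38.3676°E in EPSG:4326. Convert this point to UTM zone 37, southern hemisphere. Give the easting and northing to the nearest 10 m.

E 429690 m, N 9732940 m

Zone 37 central meridian λ₀ = 6×37 − 183 = 39°; Δλ = -0.6324°.
Transverse Mercator on WGS84 with k₀ = 0.9996 gives E = 429690.415 m, N = 9732941.463 m.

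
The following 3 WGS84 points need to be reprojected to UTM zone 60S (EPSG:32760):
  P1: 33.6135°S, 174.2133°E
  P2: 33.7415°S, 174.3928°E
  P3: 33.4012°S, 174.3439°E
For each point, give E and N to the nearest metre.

P1: E 241455 m, N 6277215 m; P2: E 258472 m, N 6263452 m; P3: E 252972 m, N 6301081 m

UTM zone 60S: λ₀ = 177°, k₀ = 0.9996.
P1 (-33.6135°, 174.2133°) → (241454.873, 6277214.725) m.
P2 (-33.7415°, 174.3928°) → (258471.694, 6263451.784) m.
P3 (-33.4012°, 174.3439°) → (252972.128, 6301081.132) m.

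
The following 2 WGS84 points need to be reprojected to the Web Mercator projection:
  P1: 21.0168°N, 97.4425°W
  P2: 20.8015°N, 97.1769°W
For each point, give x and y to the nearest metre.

Web Mercator: x = R·λ, y = R·ln tan(π/4+φ/2), R = 6378137 m.
P1 (21.0168°, -97.4425°) → (-10847249.482, 2393881.921) m.
P2 (20.8015°, -97.1769°) → (-10817683.025, 2368225.261) m.

P1: x -10847249 m, y 2393882 m; P2: x -10817683 m, y 2368225 m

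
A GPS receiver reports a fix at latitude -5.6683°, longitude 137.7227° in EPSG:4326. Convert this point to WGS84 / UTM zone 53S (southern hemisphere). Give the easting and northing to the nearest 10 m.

E 801610 m, N 9372750 m

Zone 53 central meridian λ₀ = 6×53 − 183 = 135°; Δλ = +2.7227°.
Transverse Mercator on WGS84 with k₀ = 0.9996 gives E = 801608.852 m, N = 9372753.847 m.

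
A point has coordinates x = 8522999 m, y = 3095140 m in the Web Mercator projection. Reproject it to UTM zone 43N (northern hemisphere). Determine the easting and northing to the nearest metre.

E 655435 m, N 2962249 m

Web Mercator inverse (R = 6378137 m) → φ = 26.77300311°, λ = 76.56340268°.
UTM 43N forward: E = 655435.072 m, N = 2962249.067 m.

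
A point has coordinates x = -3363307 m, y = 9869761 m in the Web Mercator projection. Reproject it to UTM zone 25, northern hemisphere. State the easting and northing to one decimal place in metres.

Web Mercator inverse (R = 6378137 m) → φ = 65.97410023°, λ = -30.21310083°.
UTM 25N forward: E = 626582.678 m, N = 7319835.734 m.

E 626582.7 m, N 7319835.7 m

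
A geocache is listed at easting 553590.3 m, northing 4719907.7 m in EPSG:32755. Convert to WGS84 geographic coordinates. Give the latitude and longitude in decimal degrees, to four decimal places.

Zone 55S: λ₀ = 147°, k₀ = 0.9996, false easting 500000 m, false northing 10000000 m.
Meridian distance M = (N − FN)/k₀ = -5282205.2 m.
Inverse transverse Mercator on WGS84 gives φ = -47.67200030°, λ = 147.71390021°.

lat -47.6720°, lon 147.7139°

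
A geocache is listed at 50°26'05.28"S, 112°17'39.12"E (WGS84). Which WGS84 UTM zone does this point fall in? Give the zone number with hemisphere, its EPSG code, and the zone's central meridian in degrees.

Zone 49S (EPSG:32749), central meridian 111°

UTM zone = ⌊(λ + 180)/6⌋ + 1; 112.2942° ∈ [108°, 114°) → zone 49.
Hemisphere: S (φ < 0).
Central meridian λ₀ = 6×49 − 183 = 111°.
EPSG code: 32749.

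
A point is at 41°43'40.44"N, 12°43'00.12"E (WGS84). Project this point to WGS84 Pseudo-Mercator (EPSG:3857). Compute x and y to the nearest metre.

x 1415617 m, y 5120307 m

Web Mercator is spherical with R = a = 6378137 m.
x = R·λ = 6378137 × 0.221948285 = 1415616.569 m.
y = R·ln tan(π/4 + φ/2) = 6378137 × 0.802790365 = 5120306.928 m.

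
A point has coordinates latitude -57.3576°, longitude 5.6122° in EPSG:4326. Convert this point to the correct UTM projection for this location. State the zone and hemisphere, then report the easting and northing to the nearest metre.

Zone 31S: E 657138 m, N 3639789 m

Longitude 5.6122° lies in the 6° band [0°, 6°), giving zone 31; latitude is south of the equator, so 31S.
Zone 31 central meridian λ₀ = 6×31 − 183 = 3°; Δλ = +2.6122°.
Transverse Mercator on WGS84 with k₀ = 0.9996 gives E = 657137.690 m, N = 3639789.450 m.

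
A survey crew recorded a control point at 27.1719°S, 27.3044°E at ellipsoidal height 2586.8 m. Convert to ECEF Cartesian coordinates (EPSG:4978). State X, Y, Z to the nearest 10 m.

WGS84: a = 6378137 m, e² = 0.006694380; N(φ) = a/√(1−e²sin²φ) = 6382593.751 m.
X = (N+h)·cosφ·cosλ = 5047603.304 m; Y = (N+h)·cosφ·sinλ = 2605753.246 m; Z = (N(1−e²)+h)·sinφ = -2896355.192 m.

X 5047600 m, Y 2605750 m, Z -2896360 m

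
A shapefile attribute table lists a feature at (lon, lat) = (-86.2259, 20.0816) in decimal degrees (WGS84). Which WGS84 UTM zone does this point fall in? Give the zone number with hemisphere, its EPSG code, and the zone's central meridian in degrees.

UTM zone = ⌊(λ + 180)/6⌋ + 1; -86.2259° ∈ [-90°, -84°) → zone 16.
Hemisphere: N (φ ≥ 0).
Central meridian λ₀ = 6×16 − 183 = -87°.
EPSG code: 32616.

Zone 16N (EPSG:32616), central meridian -87°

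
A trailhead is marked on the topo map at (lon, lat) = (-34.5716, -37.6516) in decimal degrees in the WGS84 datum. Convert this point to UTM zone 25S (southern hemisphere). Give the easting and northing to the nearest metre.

E 361363 m, N 5831678 m

Zone 25 central meridian λ₀ = 6×25 − 183 = -33°; Δλ = -1.5716°.
Transverse Mercator on WGS84 with k₀ = 0.9996 gives E = 361363.036 m, N = 5831677.899 m.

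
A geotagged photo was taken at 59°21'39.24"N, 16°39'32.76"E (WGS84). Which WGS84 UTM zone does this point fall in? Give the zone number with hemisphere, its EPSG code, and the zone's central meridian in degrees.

Zone 33N (EPSG:32633), central meridian 15°

UTM zone = ⌊(λ + 180)/6⌋ + 1; 16.6591° ∈ [12°, 18°) → zone 33.
Hemisphere: N (φ ≥ 0).
Central meridian λ₀ = 6×33 − 183 = 15°.
EPSG code: 32633.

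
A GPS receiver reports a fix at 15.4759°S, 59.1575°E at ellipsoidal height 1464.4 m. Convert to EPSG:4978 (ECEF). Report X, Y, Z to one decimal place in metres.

WGS84: a = 6378137 m, e² = 0.006694380; N(φ) = a/√(1−e²sin²φ) = 6379657.578 m.
X = (N+h)·cosφ·cosλ = 3152858.263 m; Y = (N+h)·cosφ·sinλ = 5280060.162 m; Z = (N(1−e²)+h)·sinφ = -1691298.221 m.

X 3152858.3 m, Y 5280060.2 m, Z -1691298.2 m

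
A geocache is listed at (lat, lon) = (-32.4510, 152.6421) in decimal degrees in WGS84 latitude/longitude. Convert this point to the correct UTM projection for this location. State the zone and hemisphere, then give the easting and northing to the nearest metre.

Zone 56S: E 466361 m, N 6409516 m

Longitude 152.6421° lies in the 6° band [150°, 156°), giving zone 56; latitude is south of the equator, so 56S.
Zone 56 central meridian λ₀ = 6×56 − 183 = 153°; Δλ = -0.3579°.
Transverse Mercator on WGS84 with k₀ = 0.9996 gives E = 466360.860 m, N = 6409516.201 m.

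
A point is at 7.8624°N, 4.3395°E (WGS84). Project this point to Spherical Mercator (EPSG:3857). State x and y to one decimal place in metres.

x 483070.9 m, y 877998.2 m

Web Mercator is spherical with R = a = 6378137 m.
x = R·λ = 6378137 × 0.075738563 = 483070.930 m.
y = R·ln tan(π/4 + φ/2) = 6378137 × 0.137657477 = 877998.2496 m.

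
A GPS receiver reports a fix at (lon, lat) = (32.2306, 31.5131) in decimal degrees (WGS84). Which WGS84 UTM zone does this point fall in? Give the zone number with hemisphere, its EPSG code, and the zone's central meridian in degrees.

Zone 36N (EPSG:32636), central meridian 33°

UTM zone = ⌊(λ + 180)/6⌋ + 1; 32.2306° ∈ [30°, 36°) → zone 36.
Hemisphere: N (φ ≥ 0).
Central meridian λ₀ = 6×36 − 183 = 33°.
EPSG code: 32636.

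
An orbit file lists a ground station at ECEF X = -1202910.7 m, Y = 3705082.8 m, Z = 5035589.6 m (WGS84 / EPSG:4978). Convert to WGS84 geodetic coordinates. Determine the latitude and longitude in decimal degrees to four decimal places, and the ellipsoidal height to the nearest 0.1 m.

λ = atan2(Y, X) = 107.98679940°; p = √(X²+Y²) = 3895463.1 m.
Bowring's method on WGS84 (a = 6378137 m, b = 6356752.314 m) gives φ = 52.46099995°, h = 1725.331 m.

lat 52.4610°, lon 107.9868°, h 1725.3 m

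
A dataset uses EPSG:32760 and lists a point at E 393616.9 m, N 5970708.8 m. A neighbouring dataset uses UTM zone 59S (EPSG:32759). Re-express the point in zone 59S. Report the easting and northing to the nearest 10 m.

UTM 60S → geographic: φ = -36.40290038°, λ = 175.81360045°.
UTM 59S (λ₀ = 171°) forward: E = 931772.067 m, N = 5960584.079 m.

E 931770 m, N 5960580 m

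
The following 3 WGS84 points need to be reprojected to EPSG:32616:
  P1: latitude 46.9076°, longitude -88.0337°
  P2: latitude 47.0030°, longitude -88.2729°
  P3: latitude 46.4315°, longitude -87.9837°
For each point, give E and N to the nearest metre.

UTM zone 16N: λ₀ = -87°, k₀ = 0.9996.
P1 (46.9076°, -88.0337°) → (421277.259, 5195414.723) m.
P2 (47.0030°, -88.2729°) → (403233.006, 5206283.724) m.
P3 (46.4315°, -87.9837°) → (424424.284, 5142462.010) m.

P1: E 421277 m, N 5195415 m; P2: E 403233 m, N 5206284 m; P3: E 424424 m, N 5142462 m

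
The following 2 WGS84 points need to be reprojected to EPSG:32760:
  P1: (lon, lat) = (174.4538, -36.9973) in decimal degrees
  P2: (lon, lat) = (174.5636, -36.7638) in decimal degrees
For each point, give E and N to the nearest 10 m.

P1: E 273420 m, N 5902400 m; P2: E 282530 m, N 5928560 m

UTM zone 60S: λ₀ = 177°, k₀ = 0.9996.
P1 (-36.9973°, 174.4538°) → (273420.377, 5902396.326) m.
P2 (-36.7638°, 174.5636°) → (282531.258, 5928561.195) m.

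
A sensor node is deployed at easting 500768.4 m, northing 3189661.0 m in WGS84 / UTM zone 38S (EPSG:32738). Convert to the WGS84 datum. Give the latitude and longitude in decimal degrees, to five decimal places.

Zone 38S: λ₀ = 45°, k₀ = 0.9996, false easting 500000 m, false northing 10000000 m.
Meridian distance M = (N − FN)/k₀ = -6813064.2 m.
Inverse transverse Mercator on WGS84 gives φ = -61.42689995°, λ = 45.01440071°.

lat -61.42690°, lon 45.01440°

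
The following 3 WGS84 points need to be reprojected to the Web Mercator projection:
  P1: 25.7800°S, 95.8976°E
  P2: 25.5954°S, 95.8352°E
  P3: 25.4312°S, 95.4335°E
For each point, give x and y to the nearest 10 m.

Web Mercator: x = R·λ, y = R·ln tan(π/4+φ/2), R = 6378137 m.
P1 (-25.7800°, 95.8976°) → (10675272.000, -2971858.417) m.
P2 (-25.5954°, 95.8352°) → (10668325.664, -2949055.185) m.
P3 (-25.4312°, 95.4335°) → (10623608.625, -2928801.482) m.

P1: x 10675270 m, y -2971860 m; P2: x 10668330 m, y -2949060 m; P3: x 10623610 m, y -2928800 m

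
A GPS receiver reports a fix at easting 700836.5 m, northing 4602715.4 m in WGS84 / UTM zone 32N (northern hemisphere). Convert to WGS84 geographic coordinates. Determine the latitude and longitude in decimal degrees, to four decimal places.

Zone 32N: λ₀ = 9°, k₀ = 0.9996, false easting 500000 m.
Meridian distance M = (N − FN)/k₀ = 4604557.2 m.
Inverse transverse Mercator on WGS84 gives φ = 41.55089998°, λ = 11.40810053°.

lat 41.5509°, lon 11.4081°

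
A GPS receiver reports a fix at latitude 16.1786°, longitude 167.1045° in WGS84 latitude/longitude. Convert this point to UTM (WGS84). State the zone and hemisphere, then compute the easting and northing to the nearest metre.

Longitude 167.1045° lies in the 6° band [162°, 168°), giving zone 58; latitude is north of the equator, so 58N.
Zone 58 central meridian λ₀ = 6×58 − 183 = 165°; Δλ = +2.1045°.
Transverse Mercator on WGS84 with k₀ = 0.9996 gives E = 725005.691 m, N = 1789843.038 m.

Zone 58N: E 725006 m, N 1789843 m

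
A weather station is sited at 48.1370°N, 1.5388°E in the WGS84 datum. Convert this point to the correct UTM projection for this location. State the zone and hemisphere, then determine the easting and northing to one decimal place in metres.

Longitude 1.5388° lies in the 6° band [0°, 6°), giving zone 31; latitude is north of the equator, so 31N.
Zone 31 central meridian λ₀ = 6×31 − 183 = 3°; Δλ = -1.4612°.
Transverse Mercator on WGS84 with k₀ = 0.9996 gives E = 391291.223 m, N = 5332559.846 m.

Zone 31N: E 391291.2 m, N 5332559.8 m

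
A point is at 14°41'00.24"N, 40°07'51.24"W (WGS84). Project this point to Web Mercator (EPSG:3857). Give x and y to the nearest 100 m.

x -4467400 m, y 1652700 m

Web Mercator is spherical with R = a = 6378137 m.
x = R·λ = 6378137 × -0.700416337 = -4467351.353 m.
y = R·ln tan(π/4 + φ/2) = 6378137 × 0.259125811 = 1652739.923 m.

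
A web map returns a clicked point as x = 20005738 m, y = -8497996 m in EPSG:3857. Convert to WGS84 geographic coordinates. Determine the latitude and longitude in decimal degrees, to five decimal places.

R = 6378137 m. λ = x/R = 179.71460215°.
φ = 2·arctan(exp(y/R)) − 90° = 2·arctan(0.26385) − 90° = -60.43839854°.

lat -60.43840°, lon 179.71460°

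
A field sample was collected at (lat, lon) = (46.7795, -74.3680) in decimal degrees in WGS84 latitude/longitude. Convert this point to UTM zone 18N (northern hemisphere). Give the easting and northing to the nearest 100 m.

E 548200 m, N 5180900 m

Zone 18 central meridian λ₀ = 6×18 − 183 = -75°; Δλ = +0.6320°.
Transverse Mercator on WGS84 with k₀ = 0.9996 gives E = 548245.419 m, N = 5180855.125 m.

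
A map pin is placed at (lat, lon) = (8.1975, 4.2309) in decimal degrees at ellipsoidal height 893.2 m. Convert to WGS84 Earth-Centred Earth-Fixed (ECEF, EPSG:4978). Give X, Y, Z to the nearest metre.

WGS84: a = 6378137 m, e² = 0.006694380; N(φ) = a/√(1−e²sin²φ) = 6378571.081 m.
X = (N+h)·cosφ·cosλ = 6297074.343 m; Y = (N+h)·cosφ·sinλ = 465842.738 m; Z = (N(1−e²)+h)·sinφ = 903532.182 m.

X 6297074 m, Y 465843 m, Z 903532 m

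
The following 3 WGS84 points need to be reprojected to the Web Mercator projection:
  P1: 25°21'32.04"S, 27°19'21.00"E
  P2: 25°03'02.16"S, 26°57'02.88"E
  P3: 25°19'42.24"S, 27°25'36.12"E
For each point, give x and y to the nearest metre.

P1: x 3041527 m, y -2919892 m; P2: x 3000149 m, y -2881961 m; P3: x 3053126 m, y -2916135 m

Web Mercator: x = R·λ, y = R·ln tan(π/4+φ/2), R = 6378137 m.
P1 (-25.3589°, 27.3225°) → (3041526.787, -2919892.199) m.
P2 (-25.0506°, 26.9508°) → (3000149.332, -2881960.975) m.
P3 (-25.3284°, 27.4267°) → (3053126.278, -2916135.387) m.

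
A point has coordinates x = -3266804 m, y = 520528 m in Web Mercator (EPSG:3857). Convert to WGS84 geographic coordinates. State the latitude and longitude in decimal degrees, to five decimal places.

R = 6378137 m. λ = x/R = -29.34619963°.
φ = 2·arctan(exp(y/R)) − 90° = 2·arctan(1.08503) − 90° = 4.67080055°.

lat 4.67080°, lon -29.34620°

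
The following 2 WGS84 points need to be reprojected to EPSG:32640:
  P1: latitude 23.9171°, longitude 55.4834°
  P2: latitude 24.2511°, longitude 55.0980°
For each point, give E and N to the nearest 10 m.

UTM zone 40N: λ₀ = 57°, k₀ = 0.9996.
P1 (23.9171°, 55.4834°) → (345634.147, 2645876.799) m.
P2 (24.2511°, 55.0980°) → (306899.088, 2683344.038) m.

P1: E 345630 m, N 2645880 m; P2: E 306900 m, N 2683340 m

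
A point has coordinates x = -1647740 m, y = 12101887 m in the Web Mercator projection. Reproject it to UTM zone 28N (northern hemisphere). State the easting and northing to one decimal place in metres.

Web Mercator inverse (R = 6378137 m) → φ = 72.94320131°, λ = -14.80190026°.
UTM 28N forward: E = 506485.663 m, N = 8094154.478 m.

E 506485.7 m, N 8094154.5 m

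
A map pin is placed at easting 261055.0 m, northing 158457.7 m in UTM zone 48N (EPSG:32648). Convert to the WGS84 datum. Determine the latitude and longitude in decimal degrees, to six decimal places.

lat 1.432600°, lon 102.852500°

Zone 48N: λ₀ = 105°, k₀ = 0.9996, false easting 500000 m.
Meridian distance M = (N − FN)/k₀ = 158521.1 m.
Inverse transverse Mercator on WGS84 gives φ = 1.43260029°, λ = 102.85250044°.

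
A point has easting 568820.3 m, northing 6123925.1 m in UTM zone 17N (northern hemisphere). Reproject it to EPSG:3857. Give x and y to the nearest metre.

Unproject from UTM 17N (λ₀ = -81°) → φ = 55.25699983°, λ = -79.91719941°.
Web Mercator (R = 6378137 m): x = -8896341.944 m, y = 7411905.154 m.

x -8896342 m, y 7411905 m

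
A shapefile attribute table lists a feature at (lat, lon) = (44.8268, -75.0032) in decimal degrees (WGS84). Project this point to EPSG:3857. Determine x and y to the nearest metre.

Web Mercator is spherical with R = a = 6378137 m.
x = R·λ = 6378137 × -1.309052790 = -8349318.032 m.
y = R·ln tan(π/4 + φ/2) = 6378137 × 0.877104988 = 5594295.779 m.

x -8349318 m, y 5594296 m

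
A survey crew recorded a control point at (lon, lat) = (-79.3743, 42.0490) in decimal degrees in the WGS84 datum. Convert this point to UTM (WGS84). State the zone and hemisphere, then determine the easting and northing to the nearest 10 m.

Zone 17N: E 634540 m, N 4656500 m

Longitude -79.3743° lies in the 6° band [-84°, -78°), giving zone 17; latitude is north of the equator, so 17N.
Zone 17 central meridian λ₀ = 6×17 − 183 = -81°; Δλ = +1.6257°.
Transverse Mercator on WGS84 with k₀ = 0.9996 gives E = 634535.158 m, N = 4656495.184 m.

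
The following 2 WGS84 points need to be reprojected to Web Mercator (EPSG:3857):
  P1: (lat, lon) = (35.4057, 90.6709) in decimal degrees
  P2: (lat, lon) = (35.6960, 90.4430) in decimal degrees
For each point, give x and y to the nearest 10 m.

Web Mercator: x = R·λ, y = R·ln tan(π/4+φ/2), R = 6378137 m.
P1 (35.4057°, 90.6709°) → (10093438.418, 4219151.746) m.
P2 (35.6960°, 90.4430°) → (10068068.706, 4258871.664) m.

P1: x 10093440 m, y 4219150 m; P2: x 10068070 m, y 4258870 m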